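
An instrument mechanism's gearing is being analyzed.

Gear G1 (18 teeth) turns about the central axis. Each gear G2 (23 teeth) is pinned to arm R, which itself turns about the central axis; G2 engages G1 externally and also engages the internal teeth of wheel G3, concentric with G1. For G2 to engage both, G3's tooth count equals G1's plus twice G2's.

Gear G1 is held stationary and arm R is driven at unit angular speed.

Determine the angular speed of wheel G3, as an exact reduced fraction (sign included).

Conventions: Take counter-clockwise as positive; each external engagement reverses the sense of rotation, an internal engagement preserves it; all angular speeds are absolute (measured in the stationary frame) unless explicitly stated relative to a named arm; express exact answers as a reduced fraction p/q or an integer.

41/32

recognized (axles ride arm R): planetary set, 18/23/64 teeth
ring teeth: 18 + 2·23 = 64
18(ω_sun−ω_arm) = −64(ω_ring−ω_arm),  ω_sun = 0, ω_arm = 1
ω_ring = 1 − (18/64)(0−1) = 41/32
exact speed ratio = 41/32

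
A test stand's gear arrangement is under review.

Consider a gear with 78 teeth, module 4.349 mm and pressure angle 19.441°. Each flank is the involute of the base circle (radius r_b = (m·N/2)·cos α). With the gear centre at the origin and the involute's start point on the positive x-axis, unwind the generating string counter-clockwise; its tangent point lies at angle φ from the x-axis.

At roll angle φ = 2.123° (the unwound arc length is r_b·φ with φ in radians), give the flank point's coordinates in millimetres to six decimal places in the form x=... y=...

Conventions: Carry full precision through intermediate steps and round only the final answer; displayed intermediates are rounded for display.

single-mesh involute tooth geometry (78T wheel at module 4.349)
pitch radius r_p = m·N/2 = 4.349·78/2 = 169.611000
base radius r_b = r_p·cos α = 169.611000·cos 19.441° = 159.940583
roll angle φ = 2.123° = 0.03705334 rad
x = r_b·(cos φ + φ·sin φ) = 160.050340
y = r_b·(sin φ − φ·cos φ) = 0.002712

x=160.050340 y=0.002712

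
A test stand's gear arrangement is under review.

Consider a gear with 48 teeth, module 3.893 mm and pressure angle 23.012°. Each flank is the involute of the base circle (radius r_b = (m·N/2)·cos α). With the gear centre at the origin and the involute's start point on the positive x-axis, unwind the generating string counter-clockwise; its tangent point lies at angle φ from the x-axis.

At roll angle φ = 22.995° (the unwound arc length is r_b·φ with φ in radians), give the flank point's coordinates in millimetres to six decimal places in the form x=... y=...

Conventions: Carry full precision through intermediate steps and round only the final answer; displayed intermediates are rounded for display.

single-mesh involute tooth geometry (48T wheel at module 3.893)
pitch radius r_p = m·N/2 = 3.893·48/2 = 93.432000
base radius r_b = r_p·cos α = 93.432000·cos 23.012° = 85.996962
roll angle φ = 22.995° = 0.40133846 rad
x = r_b·(cos φ + φ·sin φ) = 92.646431
y = r_b·(sin φ − φ·cos φ) = 1.823403

x=92.646431 y=1.823403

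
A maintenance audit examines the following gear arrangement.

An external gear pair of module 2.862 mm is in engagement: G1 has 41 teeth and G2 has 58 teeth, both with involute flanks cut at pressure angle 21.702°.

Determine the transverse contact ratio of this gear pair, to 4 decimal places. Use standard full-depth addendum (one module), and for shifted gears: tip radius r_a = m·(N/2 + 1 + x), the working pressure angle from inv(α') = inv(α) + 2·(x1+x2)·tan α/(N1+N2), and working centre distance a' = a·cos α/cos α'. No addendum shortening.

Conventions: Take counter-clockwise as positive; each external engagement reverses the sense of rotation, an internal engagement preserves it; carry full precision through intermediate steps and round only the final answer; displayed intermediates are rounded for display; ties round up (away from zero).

single-mesh involute tooth geometry (41T engaging 58T at module 2.862)
base radii: r_b1 = 54.512380, r_b2 = 77.115074
tip radii: r_a1 = 61.533000, r_a2 = 85.860000
no profile shift: α' = α, a' = a
action lengths: √(r_a1²−r_b1²) = 28.543135, √(r_a2²−r_b2²) = 37.751887
base pitch p_b = π·m·cos α = 8.353936
CR = (28.543135 + 37.751887 − 141.669000·sin 21.70200°)/8.353936 = 1.664937
contact ratio ≈ 1.6649

1.6649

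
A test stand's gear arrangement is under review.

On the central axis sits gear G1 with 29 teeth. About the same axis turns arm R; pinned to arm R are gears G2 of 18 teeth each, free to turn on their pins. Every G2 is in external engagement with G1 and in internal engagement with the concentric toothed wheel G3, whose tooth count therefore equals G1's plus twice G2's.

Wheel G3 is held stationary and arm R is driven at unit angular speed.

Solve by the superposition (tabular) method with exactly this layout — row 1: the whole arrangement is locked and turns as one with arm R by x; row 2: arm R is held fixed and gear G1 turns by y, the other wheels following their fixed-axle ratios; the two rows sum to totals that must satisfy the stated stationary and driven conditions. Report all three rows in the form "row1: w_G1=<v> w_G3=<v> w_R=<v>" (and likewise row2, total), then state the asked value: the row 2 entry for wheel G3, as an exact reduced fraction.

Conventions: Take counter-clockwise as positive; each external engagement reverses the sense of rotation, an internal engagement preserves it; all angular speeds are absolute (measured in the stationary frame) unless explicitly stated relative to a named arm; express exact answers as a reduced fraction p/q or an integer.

row1: w_G1=1 w_G3=1 w_R=1
row2: w_G1=65/29 w_G3=-1 w_R=0
total: w_G1=94/29 w_G3=0 w_R=1
asked value: -1

topology: planetary set — G1 29T / G2 18T / G3 65T, arm = carrier (Willis)
row 1 (train locked, turned with arm): all members turn x
row 2: sun turns y, ring = −(29/65)·y, arm 0
boundary: total ω_ring = x − (29/65)·y = 0 and total ω_arm = x = 1  ⇒  y = 65/29, x = 1
row 2 ring = −(29/65)·65/29 = -1
totals (row 1 + row 2): sun 1 + 65/29 = 94/29, ring 1 + (-1) = 0, arm 1 + 0 = 1
asked cell (row2, ring) = -1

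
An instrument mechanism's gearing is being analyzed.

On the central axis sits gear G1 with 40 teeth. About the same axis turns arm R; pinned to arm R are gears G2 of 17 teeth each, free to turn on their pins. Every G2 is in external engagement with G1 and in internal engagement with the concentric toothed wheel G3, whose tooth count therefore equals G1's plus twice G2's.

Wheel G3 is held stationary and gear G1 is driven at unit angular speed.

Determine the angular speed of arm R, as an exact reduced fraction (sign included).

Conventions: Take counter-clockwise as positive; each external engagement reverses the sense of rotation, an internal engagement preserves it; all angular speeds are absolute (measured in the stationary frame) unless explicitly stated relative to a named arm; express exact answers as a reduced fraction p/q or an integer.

class = planetary set [G3 = 40+2·17 = 74; Willis about the carrier]
ring teeth: 40 + 2·17 = 74
40(ω_sun−ω_arm) = −74(ω_ring−ω_arm),  ω_ring = 0, ω_sun = 1
40(1−ω_arm) = −74(0−ω_arm)  ⇒  114·ω_arm = 40  ⇒  ω_arm = 20/57
exact speed ratio = 20/57

20/57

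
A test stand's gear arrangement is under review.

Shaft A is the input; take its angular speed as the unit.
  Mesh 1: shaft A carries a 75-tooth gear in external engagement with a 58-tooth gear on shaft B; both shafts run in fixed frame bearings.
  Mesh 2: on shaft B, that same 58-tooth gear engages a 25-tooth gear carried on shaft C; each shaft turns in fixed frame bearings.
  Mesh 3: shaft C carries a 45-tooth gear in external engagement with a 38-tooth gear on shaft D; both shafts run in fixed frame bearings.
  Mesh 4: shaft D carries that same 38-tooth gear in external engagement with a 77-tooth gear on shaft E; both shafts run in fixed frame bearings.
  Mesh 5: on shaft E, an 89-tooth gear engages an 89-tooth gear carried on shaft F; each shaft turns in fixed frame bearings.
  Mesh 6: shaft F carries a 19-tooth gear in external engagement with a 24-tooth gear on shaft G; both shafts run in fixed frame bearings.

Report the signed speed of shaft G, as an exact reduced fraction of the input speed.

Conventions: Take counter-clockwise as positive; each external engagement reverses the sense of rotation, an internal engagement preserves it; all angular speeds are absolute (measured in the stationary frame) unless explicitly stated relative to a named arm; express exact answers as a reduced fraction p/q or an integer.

6-mesh fixed-axis compound train (all bearings frame-fixed)
mesh 1 [75T→58T]: |ω|/ω_in = 1×75/58 = 75/58, sense flips to −
mesh 2 [58T→25T]: |ω|/ω_in = (75/58)×58/25 = 3, sense flips to +
mesh 3 [45T→38T]: |ω|/ω_in = 3×45/38 = 135/38, sense flips to −
mesh 4 [38T→77T]: |ω|/ω_in = (135/38)×38/77 = 135/77, sense flips to +
mesh 5 [89T→89T]: |ω|/ω_in = (135/77)×89/89 = 135/77, sense flips to −
mesh 6 [19T→24T]: |ω|/ω_in = (135/77)×19/24 = 855/616, sense flips to +
signed output speed (× input speed) = 855/616

855/616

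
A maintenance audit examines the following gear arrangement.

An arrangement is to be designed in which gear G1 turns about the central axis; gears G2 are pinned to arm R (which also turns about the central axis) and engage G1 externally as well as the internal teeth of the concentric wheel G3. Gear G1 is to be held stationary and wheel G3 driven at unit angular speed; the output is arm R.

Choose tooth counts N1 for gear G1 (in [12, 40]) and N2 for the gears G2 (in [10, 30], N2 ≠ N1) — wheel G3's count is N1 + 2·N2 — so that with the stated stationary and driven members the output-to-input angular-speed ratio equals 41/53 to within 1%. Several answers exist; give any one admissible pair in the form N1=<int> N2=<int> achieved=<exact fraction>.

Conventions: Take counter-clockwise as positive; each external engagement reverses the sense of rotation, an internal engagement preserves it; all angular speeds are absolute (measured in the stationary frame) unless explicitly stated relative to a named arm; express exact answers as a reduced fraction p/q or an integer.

N1=24 N2=29 achieved=41/53

planetary set to be sized for 41/53 (Willis relation)
Willis with ω_sun = 0: ω_arm/ω_ring = N3/(N1+N3); set equal to 41/53  ⇒  N3/N1 = (41/53)/(1 − 41/53) = 41/12
N3 = N1 + 2·N2  ⇒  N2/N1 = (N3/N1 − 1)/2 = (41/12 − 1)/2 = 29/24
smallest multiple with N1 ≥ 12 and N2 ≥ 10: k = 1  ⇒  N1 = 1·24 = 24, N2 = 1·29 = 29 (N1 ≤ 40, N2 ≤ 30, N2 ≠ N1 ✓), N3 = 24 + 2·29 = 82
check: N3/(N1+N3) with N1 = 24, N3 = 82 gives 41/53; |achieved − target| = 0 ≤ 41/5300 ✓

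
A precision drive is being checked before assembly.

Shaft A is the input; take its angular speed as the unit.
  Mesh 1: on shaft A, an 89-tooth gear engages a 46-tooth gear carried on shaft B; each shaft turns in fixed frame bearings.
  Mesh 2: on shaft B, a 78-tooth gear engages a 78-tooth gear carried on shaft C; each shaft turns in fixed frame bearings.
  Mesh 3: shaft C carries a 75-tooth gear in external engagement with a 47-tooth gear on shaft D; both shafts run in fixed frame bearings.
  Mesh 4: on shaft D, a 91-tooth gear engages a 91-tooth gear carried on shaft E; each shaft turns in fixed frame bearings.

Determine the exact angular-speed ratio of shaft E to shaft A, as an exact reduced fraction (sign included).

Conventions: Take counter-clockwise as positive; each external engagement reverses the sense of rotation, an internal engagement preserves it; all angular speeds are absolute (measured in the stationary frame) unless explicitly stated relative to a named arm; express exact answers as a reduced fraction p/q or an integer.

6675/2162

class = fixed-axis compound train [4 meshes; 4 ratios multiply, 4 sense flips]
mesh 1 [89T→46T]: running ratio 89/46, sense −
mesh 2 [78T→78T]: running ratio 89/46, sense +
mesh 3 [75T→47T]: running ratio 6675/2162, sense −
mesh 4 [91T→91T]: running ratio 6675/2162, sense +
ω_out/ω_in = 6675/2162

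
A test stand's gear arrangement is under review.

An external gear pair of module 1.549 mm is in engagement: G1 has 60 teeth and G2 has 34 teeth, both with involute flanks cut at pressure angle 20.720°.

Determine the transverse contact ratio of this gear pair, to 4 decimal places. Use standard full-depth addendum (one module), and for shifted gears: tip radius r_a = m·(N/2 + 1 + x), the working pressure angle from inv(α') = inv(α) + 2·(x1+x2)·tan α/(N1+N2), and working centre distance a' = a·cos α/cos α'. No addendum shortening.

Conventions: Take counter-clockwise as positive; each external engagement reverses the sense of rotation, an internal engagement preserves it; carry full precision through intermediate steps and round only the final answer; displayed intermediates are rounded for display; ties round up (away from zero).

1.6968

single-mesh involute tooth geometry (60T engaging 34T at module 1.549)
base radii: r_b1 = 43.464348, r_b2 = 24.629797
tip radii: r_a1 = 48.019000, r_a2 = 27.882000
no profile shift: α' = α, a' = a
action lengths: √(r_a1²−r_b1²) = 20.412615, √(r_a2²−r_b2²) = 13.068245
base pitch p_b = π·m·cos α = 4.551576
CR = (20.412615 + 13.068245 − 72.803000·sin 20.72000°)/4.551576 = 1.696788
contact ratio ≈ 1.6968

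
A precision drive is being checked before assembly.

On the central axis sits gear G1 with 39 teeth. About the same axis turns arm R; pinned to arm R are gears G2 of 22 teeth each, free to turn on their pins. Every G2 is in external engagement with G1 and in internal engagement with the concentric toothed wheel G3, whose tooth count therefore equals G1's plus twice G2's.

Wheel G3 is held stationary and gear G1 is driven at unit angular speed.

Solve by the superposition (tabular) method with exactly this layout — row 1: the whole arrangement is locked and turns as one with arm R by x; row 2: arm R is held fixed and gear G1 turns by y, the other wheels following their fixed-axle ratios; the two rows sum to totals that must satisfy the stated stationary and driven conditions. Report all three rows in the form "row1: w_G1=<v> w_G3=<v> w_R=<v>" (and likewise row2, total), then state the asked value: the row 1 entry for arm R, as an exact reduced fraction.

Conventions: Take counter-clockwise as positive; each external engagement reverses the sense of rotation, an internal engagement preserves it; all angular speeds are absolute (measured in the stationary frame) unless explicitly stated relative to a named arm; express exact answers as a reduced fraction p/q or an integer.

row1: w_G1=39/122 w_G3=39/122 w_R=39/122
row2: w_G1=83/122 w_G3=-39/122 w_R=0
total: w_G1=1 w_G3=0 w_R=39/122
asked value: 39/122

class = planetary set [G3 = 39+2·22 = 83; Willis about the carrier]
superposition row 1 [locked train]: every member turns x
row 2: sun turns y, ring = −(39/83)·y, arm 0
boundary: total ω_ring = x − (39/83)·y = 0 and total ω_sun = x + y = 1  ⇒  y = 83/122, x = 39/122
row 2 ring = −(39/83)·83/122 = -39/122
totals (row 1 + row 2): sun 39/122 + 83/122 = 1, ring 39/122 + (-39/122) = 0, arm 39/122 + 0 = 39/122
asked cell (row1, arm) = 39/122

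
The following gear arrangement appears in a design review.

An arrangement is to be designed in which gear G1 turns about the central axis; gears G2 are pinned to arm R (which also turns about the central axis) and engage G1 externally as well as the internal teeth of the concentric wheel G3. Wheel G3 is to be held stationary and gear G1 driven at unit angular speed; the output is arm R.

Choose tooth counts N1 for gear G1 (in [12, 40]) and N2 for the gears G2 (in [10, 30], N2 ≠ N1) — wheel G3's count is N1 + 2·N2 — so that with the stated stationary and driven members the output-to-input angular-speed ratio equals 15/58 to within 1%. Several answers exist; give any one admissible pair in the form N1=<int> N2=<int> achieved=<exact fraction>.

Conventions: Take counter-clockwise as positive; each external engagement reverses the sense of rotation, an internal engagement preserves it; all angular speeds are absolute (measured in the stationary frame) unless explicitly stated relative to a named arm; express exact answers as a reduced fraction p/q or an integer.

planetary set to be sized for 15/58 (Willis relation)
Willis with ω_ring = 0: ω_arm/ω_sun = N1/(N1+N3); set equal to 15/58  ⇒  N3/N1 = 1/(15/58) − 1 = 43/15
N3 = N1 + 2·N2  ⇒  N2/N1 = (N3/N1 − 1)/2 = (43/15 − 1)/2 = 14/15
smallest multiple with N1 ≥ 12 and N2 ≥ 10: k = 1  ⇒  N1 = 1·15 = 15, N2 = 1·14 = 14 (N1 ≤ 40, N2 ≤ 30, N2 ≠ N1 ✓), N3 = 15 + 2·14 = 43
check: N1/(N1+N3) with N1 = 15, N3 = 43 gives 15/58; |achieved − target| = 0 ≤ 3/1160 ✓

N1=15 N2=14 achieved=15/58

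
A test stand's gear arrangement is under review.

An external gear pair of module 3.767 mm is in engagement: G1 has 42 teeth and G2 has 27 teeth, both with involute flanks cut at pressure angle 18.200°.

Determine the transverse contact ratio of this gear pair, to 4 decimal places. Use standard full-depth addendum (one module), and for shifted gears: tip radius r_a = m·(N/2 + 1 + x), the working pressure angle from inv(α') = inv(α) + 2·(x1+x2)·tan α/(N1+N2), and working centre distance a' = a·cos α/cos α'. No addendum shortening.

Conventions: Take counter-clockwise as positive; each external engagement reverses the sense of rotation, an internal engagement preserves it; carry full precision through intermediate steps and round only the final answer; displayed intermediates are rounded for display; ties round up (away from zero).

class = single-mesh tooth geometry [involute pair 42T × 27T, m = 3.767]
base radii: r_b1 = 75.149439, r_b2 = 48.310354
tip radii: r_a1 = 82.874000, r_a2 = 54.621500
no profile shift: α' = α, a' = a
action lengths: √(r_a1²−r_b1²) = 34.937969, √(r_a2²−r_b2²) = 25.487605
base pitch p_b = π·m·cos α = 11.242330
CR = (34.937969 + 25.487605 − 129.961500·sin 18.20000°)/11.242330 = 1.764230
contact ratio ≈ 1.7642

1.7642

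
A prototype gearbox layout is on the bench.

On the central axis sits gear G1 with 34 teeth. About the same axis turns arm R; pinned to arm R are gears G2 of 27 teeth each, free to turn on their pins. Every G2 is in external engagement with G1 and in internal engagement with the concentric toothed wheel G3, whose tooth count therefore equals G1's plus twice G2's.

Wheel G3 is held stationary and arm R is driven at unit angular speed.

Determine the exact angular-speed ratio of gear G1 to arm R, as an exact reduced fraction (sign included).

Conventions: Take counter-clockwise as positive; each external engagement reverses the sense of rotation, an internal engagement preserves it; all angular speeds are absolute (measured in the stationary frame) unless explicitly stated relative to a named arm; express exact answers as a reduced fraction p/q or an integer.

topology: planetary set — G1 34T / G2 27T / G3 88T, arm = carrier (Willis)
ring teeth: 34 + 2·27 = 88
34(ω_sun−ω_arm) = −88(ω_ring−ω_arm),  ω_ring = 0, ω_arm = 1
ω_sun = 1 − (88/34)(0−1) = 61/17
ω_out/ω_in = 61/17

61/17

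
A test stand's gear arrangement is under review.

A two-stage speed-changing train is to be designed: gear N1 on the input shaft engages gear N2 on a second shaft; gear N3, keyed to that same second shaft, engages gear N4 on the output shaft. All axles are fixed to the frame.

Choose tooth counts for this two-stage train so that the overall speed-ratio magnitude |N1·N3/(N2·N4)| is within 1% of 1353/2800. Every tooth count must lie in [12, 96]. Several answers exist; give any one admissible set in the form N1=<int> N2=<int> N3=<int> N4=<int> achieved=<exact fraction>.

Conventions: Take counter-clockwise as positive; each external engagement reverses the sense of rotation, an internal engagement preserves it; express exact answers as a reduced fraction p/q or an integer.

topology: fixed-axis compound train — 2 stages, target 1353/2800
target = 1353/2800 in lowest terms: an exact hit needs N1·N3 = k·1353 and N2·N4 = k·2800 for one integer k, every count in [12, 96]; additionally prefer no 1:1 stage (N1 ≠ N2, N3 ≠ N4)
k = 1: N1·N3 = 1353 = 33·41, N2·N4 = 2800 = 35·80
achieved = 33·41/(35·80) = 1353/2800; |achieved − target| = 0 ≤ 1353/280000 ✓

N1=33 N2=35 N3=41 N4=80 achieved=1353/2800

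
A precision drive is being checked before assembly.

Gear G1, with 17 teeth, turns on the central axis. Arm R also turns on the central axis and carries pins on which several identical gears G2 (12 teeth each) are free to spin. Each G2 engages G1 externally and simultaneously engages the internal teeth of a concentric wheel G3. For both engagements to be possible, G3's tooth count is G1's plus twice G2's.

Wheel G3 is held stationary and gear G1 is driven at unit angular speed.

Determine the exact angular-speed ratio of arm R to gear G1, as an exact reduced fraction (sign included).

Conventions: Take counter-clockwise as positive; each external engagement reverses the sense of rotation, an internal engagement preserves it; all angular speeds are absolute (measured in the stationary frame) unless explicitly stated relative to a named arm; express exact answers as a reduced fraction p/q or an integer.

topology: planetary set — G1 17T / G2 12T / G3 41T, arm = carrier (Willis)
ring teeth: 17 + 2·12 = 41
17(ω_sun−ω_arm) = −41(ω_ring−ω_arm),  ω_ring = 0, ω_sun = 1
17(1−ω_arm) = −41(0−ω_arm)  ⇒  58·ω_arm = 17  ⇒  ω_arm = 17/58
ω_out/ω_in = 17/58

17/58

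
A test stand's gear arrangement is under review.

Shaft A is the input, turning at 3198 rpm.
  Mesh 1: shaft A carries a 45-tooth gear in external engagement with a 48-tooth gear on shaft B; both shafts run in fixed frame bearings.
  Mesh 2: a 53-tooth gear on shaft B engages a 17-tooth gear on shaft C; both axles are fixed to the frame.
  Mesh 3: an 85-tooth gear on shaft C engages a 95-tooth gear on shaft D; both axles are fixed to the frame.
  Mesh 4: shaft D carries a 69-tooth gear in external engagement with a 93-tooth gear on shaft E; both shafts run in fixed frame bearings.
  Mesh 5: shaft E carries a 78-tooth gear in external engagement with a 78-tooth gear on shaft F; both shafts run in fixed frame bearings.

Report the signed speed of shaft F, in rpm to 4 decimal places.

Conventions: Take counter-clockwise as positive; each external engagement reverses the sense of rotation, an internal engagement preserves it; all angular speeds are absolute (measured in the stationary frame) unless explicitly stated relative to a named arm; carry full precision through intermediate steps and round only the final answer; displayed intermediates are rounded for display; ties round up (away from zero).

class = fixed-axis compound train [5 meshes; 5 ratios multiply, 5 sense flips]
mesh 1 [45T→48T]: ω = 3198.0000×45/48 = 2998.1250 rpm, sense flips to −
mesh 2 [53T→17T]: ω = 2998.1250×53/17 = 9347.0956 rpm, sense flips to +
mesh 3 [85T→95T]: ω = 9347.0956×85/95 = 8363.1908 rpm, sense flips to −
mesh 4 [69T→93T]: ω = 8363.1908×69/93 = 6204.9480 rpm, sense flips to +
mesh 5 [78T→78T]: ω = 6204.9480×78/78 = 6204.9480 rpm, sense flips to −
signed output speed = -6204.9480 rpm

-6204.9480 rpm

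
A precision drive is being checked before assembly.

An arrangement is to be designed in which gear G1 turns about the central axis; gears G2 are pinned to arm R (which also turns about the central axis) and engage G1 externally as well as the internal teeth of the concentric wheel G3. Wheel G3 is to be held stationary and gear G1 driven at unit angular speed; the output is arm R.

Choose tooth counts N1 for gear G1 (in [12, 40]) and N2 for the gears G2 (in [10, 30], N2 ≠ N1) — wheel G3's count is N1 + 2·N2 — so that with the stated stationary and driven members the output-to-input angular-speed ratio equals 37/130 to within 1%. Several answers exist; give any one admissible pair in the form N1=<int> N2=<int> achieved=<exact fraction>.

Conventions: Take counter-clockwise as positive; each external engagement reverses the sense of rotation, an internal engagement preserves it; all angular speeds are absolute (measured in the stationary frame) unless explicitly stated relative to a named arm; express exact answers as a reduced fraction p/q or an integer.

N1=37 N2=28 achieved=37/130

planetary set to be sized for 37/130 (Willis relation)
Willis with ω_ring = 0: ω_arm/ω_sun = N1/(N1+N3); set equal to 37/130  ⇒  N3/N1 = 1/(37/130) − 1 = 93/37
N3 = N1 + 2·N2  ⇒  N2/N1 = (N3/N1 − 1)/2 = (93/37 − 1)/2 = 28/37
smallest multiple with N1 ≥ 12 and N2 ≥ 10: k = 1  ⇒  N1 = 1·37 = 37, N2 = 1·28 = 28 (N1 ≤ 40, N2 ≤ 30, N2 ≠ N1 ✓), N3 = 37 + 2·28 = 93
check: N1/(N1+N3) with N1 = 37, N3 = 93 gives 37/130; |achieved − target| = 0 ≤ 37/13000 ✓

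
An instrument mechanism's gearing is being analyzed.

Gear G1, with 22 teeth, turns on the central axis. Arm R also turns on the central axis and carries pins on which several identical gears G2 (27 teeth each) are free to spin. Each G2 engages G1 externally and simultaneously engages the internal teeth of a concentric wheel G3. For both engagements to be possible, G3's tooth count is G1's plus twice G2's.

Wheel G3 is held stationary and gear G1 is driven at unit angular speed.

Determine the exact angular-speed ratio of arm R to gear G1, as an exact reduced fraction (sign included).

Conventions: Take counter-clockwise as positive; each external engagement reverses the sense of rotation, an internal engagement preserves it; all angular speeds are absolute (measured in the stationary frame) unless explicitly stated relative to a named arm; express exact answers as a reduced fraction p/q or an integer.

11/49

planetary set (22T centre, 27T on arm, 76T internal) — Willis relation
ring teeth: 22 + 2·27 = 76
22(ω_sun−ω_arm) = −76(ω_ring−ω_arm),  ω_ring = 0, ω_sun = 1
22(1−ω_arm) = −76(0−ω_arm)  ⇒  98·ω_arm = 22  ⇒  ω_arm = 11/49
ω_out/ω_in = 11/49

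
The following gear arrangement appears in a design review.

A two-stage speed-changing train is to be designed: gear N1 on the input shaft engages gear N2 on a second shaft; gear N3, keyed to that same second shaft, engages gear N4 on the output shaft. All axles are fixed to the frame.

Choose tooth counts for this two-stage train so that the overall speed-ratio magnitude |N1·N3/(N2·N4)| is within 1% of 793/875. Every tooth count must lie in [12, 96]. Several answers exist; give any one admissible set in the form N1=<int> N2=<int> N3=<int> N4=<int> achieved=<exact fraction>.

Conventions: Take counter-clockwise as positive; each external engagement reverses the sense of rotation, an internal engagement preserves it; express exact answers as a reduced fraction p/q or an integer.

design class (target 793/875): fixed-axis compound train
target = 793/875 in lowest terms: an exact hit needs N1·N3 = k·793 and N2·N4 = k·875 for one integer k, every count in [12, 96]; additionally prefer no 1:1 stage (N1 ≠ N2, N3 ≠ N4)
k = 1: N1·N3 = 793 = 13·61, N2·N4 = 875 = 25·35
achieved = 13·61/(25·35) = 793/875; |achieved − target| = 0 ≤ 793/87500 ✓

N1=13 N2=25 N3=61 N4=35 achieved=793/875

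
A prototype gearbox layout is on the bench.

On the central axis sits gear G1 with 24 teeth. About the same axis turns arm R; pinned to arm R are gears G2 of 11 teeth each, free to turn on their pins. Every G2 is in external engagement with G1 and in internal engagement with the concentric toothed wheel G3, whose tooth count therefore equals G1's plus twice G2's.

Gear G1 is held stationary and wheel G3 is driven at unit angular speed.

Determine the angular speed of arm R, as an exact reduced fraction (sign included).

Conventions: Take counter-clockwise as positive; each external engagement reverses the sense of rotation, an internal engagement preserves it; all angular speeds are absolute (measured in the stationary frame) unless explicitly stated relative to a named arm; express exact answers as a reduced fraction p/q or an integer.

23/35

planetary set (24T centre, 11T on arm, 46T internal) — Willis relation
ring teeth: 24 + 2·11 = 46
24(ω_sun−ω_arm) = −46(ω_ring−ω_arm),  ω_sun = 0, ω_ring = 1
24(0−ω_arm) = −46(1−ω_arm)  ⇒  70·ω_arm = 46  ⇒  ω_arm = 23/35
exact speed ratio = 23/35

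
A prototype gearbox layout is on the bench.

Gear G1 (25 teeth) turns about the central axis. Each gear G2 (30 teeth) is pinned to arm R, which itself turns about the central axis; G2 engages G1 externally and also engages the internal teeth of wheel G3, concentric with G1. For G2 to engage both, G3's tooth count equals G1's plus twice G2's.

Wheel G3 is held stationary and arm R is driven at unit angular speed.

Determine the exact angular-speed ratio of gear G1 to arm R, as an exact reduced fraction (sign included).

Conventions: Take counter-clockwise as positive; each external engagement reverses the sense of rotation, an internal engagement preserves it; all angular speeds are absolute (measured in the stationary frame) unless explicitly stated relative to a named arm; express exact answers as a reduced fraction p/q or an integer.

22/5

class = planetary set [G3 = 25+2·30 = 85; Willis about the carrier]
ring teeth: 25 + 2·30 = 85
25(ω_sun−ω_arm) = −85(ω_ring−ω_arm),  ω_ring = 0, ω_arm = 1
ω_sun = 1 − (85/25)(0−1) = 22/5
ω_out/ω_in = 22/5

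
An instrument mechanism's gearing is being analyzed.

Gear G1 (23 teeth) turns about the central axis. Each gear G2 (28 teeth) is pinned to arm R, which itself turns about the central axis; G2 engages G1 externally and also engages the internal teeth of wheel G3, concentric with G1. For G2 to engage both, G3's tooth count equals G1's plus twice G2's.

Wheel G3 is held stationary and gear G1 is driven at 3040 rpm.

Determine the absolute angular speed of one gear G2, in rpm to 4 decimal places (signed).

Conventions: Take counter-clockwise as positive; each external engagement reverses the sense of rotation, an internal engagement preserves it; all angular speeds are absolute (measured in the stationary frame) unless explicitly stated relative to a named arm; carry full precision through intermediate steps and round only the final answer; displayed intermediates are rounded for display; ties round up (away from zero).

-1248.5714 rpm

topology: planetary set — G1 23T / G2 28T / G3 79T, arm = carrier (Willis)
normalise by the input: solve with ω_sun = 1, then scale by 3040 rpm
ring teeth: 23 + 2·28 = 79
23(ω_sun−ω_arm) = −79(ω_ring−ω_arm),  ω_ring = 0, ω_sun = 1
23(1−ω_arm) = −79(0−ω_arm)  ⇒  102·ω_arm = 23  ⇒  ω_arm = 23/102
sun–planet mesh: 23·(1−23/102) = −28·(ω_p−ω_arm)  ⇒  ω_p−ω_arm = -1817/2856
ω_p = 23/102 − 1817/2856 = -23/56
scale: ω_p = -23/56 × 3040 rpm = -1248.5714 rpm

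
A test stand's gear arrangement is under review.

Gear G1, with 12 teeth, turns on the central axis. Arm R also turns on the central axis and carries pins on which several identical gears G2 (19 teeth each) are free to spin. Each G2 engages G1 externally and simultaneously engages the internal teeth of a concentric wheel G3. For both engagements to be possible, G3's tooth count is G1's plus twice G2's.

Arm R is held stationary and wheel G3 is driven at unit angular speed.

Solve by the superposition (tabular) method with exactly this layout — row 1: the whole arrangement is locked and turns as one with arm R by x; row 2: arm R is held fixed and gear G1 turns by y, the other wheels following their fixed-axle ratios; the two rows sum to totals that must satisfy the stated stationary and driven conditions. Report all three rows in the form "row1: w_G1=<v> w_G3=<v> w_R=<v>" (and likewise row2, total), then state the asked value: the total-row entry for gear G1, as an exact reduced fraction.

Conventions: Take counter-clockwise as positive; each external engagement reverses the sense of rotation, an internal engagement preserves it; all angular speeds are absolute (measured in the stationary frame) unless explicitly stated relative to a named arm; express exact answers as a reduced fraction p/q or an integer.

planetary set (12T centre, 19T on arm, 50T internal) — Willis relation
superposition row 1 [locked train]: every member turns x
row 2 — arm fixed, fixed-axis ratios: sun y, ring −(12/50)·y, arm 0
boundary: total ω_arm = x = 0 and total ω_ring = x − (12/50)·y = 1  ⇒  y = -25/6, x = 0
row 2 ring = −(12/50)·(-25/6) = 1
totals (row 1 + row 2): sun 0 + (-25/6) = -25/6, ring 0 + 1 = 1, arm 0 + 0 = 0
asked cell (total, sun) = -25/6

row1: w_G1=0 w_G3=0 w_R=0
row2: w_G1=-25/6 w_G3=1 w_R=0
total: w_G1=-25/6 w_G3=1 w_R=0
asked value: -25/6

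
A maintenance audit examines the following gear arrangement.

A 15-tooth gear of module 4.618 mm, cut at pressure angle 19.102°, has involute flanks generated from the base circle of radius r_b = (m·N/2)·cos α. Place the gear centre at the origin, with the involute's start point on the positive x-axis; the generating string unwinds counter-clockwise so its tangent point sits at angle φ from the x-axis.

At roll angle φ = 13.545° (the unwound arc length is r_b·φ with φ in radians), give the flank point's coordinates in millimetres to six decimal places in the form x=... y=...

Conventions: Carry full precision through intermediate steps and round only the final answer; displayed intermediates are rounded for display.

topology: single-mesh involute geometry — m = 4.618, N = 15
pitch radius r_p = m·N/2 = 4.618·15/2 = 34.635000
base radius r_b = r_p·cos α = 34.635000·cos 19.102° = 32.727910
roll angle φ = 13.545° = 0.23640485 rad
x = r_b·(cos φ + φ·sin φ) = 33.629708
y = r_b·(sin φ − φ·cos φ) = 0.143330

x=33.629708 y=0.143330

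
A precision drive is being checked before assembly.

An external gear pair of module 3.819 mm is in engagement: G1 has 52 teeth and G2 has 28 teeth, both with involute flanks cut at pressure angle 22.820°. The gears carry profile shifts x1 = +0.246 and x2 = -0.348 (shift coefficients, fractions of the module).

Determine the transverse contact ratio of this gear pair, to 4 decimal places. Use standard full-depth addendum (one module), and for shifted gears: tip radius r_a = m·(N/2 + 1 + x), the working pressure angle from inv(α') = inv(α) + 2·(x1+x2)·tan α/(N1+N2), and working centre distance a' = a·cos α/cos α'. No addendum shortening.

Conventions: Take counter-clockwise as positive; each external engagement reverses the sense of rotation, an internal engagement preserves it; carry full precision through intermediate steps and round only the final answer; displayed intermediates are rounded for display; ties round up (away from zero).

1.6079

recognized (one external pair, fixed centres): single-mesh tooth geometry, m = 3.819, N1 = 52, N2 = 28
base radii: r_b1 = 91.522043, r_b2 = 49.281100
tip radii: r_a1 = 104.052474, r_a2 = 55.955988
inv(α') = inv(22.820°) + 2·(+0.246-0.348)·tan α/(52+28) = 0.02141500  ⇒  α' = 22.46672°
a' = a·cos α / cos α' = 152.7600·cos 22.820°/cos 22.46672° = 152.367594
action lengths: √(r_a1²−r_b1²) = 49.503869, √(r_a2²−r_b2²) = 26.503694
base pitch p_b = π·m·cos α = 11.058653
CR = (49.503869 + 26.503694 − 152.367594·sin 22.46672°)/11.058653 = 1.607861
contact ratio ≈ 1.6079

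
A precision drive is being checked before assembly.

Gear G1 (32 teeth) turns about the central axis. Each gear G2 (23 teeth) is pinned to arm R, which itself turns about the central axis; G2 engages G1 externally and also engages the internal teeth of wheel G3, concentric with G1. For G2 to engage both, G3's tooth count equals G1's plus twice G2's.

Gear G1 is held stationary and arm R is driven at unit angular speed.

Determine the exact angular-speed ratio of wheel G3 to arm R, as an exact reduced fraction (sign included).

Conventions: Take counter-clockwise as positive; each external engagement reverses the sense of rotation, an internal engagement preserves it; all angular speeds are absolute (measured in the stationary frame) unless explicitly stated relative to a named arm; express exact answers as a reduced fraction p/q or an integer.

recognized (axles ride arm R): planetary set, 32/23/78 teeth
ring teeth: 32 + 2·23 = 78
32(ω_sun−ω_arm) = −78(ω_ring−ω_arm),  ω_sun = 0, ω_arm = 1
ω_ring = 1 − (32/78)(0−1) = 55/39
ω_out/ω_in = 55/39

55/39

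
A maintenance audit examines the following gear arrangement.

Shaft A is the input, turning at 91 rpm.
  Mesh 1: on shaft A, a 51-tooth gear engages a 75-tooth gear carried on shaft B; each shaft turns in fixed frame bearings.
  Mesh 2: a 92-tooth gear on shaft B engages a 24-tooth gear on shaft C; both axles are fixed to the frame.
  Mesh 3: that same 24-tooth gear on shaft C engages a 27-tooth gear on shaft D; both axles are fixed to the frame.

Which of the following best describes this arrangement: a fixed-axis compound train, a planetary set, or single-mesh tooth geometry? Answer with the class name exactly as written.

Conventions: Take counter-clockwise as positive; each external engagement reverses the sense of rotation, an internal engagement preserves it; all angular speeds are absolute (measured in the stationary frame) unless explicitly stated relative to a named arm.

class = fixed-axis compound train [3 meshes; 3 ratios multiply, 3 sense flips]
classification: fixed-axis compound train

fixed-axis compound train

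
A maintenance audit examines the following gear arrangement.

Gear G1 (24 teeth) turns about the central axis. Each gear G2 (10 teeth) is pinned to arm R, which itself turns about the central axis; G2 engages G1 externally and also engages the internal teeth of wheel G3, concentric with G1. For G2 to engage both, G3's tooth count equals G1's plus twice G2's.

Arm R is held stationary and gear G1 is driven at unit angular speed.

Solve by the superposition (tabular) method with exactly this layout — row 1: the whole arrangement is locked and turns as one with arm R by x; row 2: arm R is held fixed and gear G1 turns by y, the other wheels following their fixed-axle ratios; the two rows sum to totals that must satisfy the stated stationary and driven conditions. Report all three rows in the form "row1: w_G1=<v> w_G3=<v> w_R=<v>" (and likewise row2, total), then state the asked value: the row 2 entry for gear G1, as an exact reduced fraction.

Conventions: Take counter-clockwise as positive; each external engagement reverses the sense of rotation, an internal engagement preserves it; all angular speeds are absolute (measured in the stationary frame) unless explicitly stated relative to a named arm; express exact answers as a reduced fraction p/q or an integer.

class = planetary set [G3 = 24+2·10 = 44; Willis about the carrier]
row 1 (train locked, turned with arm): all members turn x
row 2 (arm held, sun turns y): ω_ring = −(24/44)·y, ω_arm = 0
boundary: total ω_arm = x = 0 and total ω_sun = x + y = 1  ⇒  y = 1, x = 0
row 2 ring = −(24/44)·1 = -6/11
totals (row 1 + row 2): sun 0 + 1 = 1, ring 0 + (-6/11) = -6/11, arm 0 + 0 = 0
asked cell (row2, sun) = 1

row1: w_G1=0 w_G3=0 w_R=0
row2: w_G1=1 w_G3=-6/11 w_R=0
total: w_G1=1 w_G3=-6/11 w_R=0
asked value: 1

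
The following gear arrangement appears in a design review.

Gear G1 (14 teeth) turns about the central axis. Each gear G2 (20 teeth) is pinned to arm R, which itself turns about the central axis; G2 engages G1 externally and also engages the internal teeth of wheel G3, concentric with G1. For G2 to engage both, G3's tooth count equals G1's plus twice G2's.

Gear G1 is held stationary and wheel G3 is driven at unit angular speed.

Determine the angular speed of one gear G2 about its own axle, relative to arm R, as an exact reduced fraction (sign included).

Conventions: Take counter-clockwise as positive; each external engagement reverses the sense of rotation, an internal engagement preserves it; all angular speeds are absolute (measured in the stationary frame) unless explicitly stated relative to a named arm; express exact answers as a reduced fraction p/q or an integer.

189/340

class = planetary set [G3 = 14+2·20 = 54; Willis about the carrier]
ring teeth: 14 + 2·20 = 54
14(ω_sun−ω_arm) = −54(ω_ring−ω_arm),  ω_sun = 0, ω_ring = 1
14(0−ω_arm) = −54(1−ω_arm)  ⇒  68·ω_arm = 54  ⇒  ω_arm = 27/34
sun–planet mesh: 14·(0−27/34) = −20·(ω_p−ω_arm)  ⇒  ω_p−ω_arm = 189/340
exact speed ratio = 189/340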